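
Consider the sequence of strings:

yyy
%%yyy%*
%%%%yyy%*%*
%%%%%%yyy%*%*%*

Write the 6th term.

%%%%%%%%%%yyy%*%*%*%*%*

s(k+1) = %%·s(k)·%*, so each term gains %% as a prefix and %* as a suffix.
From %%%%%%yyy%*%*%*, 2 further steps: %%%%%%yyy%*%*%* → %%%%%%%%yyy%*%*%*%* → (answer).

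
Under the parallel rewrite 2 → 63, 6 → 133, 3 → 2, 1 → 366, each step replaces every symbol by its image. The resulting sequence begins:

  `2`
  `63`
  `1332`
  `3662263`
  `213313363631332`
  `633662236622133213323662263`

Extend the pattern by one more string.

1332213313363632133133636336622633662263213313363631332

Replace each of the 27 characters of 633662236622133213323662263 in place — 133 2 2 133 133 63 63 2 133 133 63 63 366 2 2 63 366 2 2 63 2 133 133 63 63 133 2 — and concatenate.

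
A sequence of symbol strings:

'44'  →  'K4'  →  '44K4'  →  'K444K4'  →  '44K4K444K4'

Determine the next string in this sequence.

This is a Fibonacci-style word recurrence s(k) = s(k−2)·s(k−1): e.g. 44·K4 = 44K4.
The next term joins K444K4 and 44K4K444K4.

K444K444K4K444K4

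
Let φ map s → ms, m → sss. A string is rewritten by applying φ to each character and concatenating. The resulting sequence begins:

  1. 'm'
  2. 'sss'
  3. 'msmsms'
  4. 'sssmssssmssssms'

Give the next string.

Replace each of the 15 characters of sssmssssmssssms in place — ms ms ms sss ms ms ms ms sss ms ms ms ms sss ms — and concatenate.

msmsmssssmsmsmsmssssmsmsmsmssssms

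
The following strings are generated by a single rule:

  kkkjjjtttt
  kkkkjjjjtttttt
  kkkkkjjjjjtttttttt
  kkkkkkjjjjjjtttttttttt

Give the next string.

Term n consists of n+1 k's, followed by n+1 j's, followed by 2n t's, where the shown terms are n = 2, 3, 4, 5.
At n = 6 the blocks have lengths 7, 7, 12.

kkkkkkkjjjjjjjtttttttttttt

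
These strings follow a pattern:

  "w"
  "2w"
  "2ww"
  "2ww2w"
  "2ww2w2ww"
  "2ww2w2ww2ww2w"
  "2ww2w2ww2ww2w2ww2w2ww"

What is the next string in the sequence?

Each term (from the third on) is the previous term followed by the one before it: term 3 = 2w·w = 2ww.
Continuing: 2ww2w2ww2ww2w2ww2w2ww · 2ww2w2ww2ww2w gives term 8.

2ww2w2ww2ww2w2ww2w2ww2ww2w2ww2ww2w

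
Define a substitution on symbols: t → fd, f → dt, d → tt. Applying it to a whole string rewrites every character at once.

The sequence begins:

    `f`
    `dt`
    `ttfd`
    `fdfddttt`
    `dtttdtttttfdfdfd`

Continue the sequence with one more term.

φ(dtttdtttttfdfdfd) expands symbol-by-symbol to tt fd fd fd tt fd fd fd fd fd dt tt dt tt dt tt; joining the 16 pieces gives the next term.

ttfdfdfdttfdfdfdfdfddtttdtttdttt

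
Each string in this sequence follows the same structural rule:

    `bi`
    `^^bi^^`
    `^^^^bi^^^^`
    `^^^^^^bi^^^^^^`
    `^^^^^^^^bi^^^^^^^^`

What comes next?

^^^^^^^^^^bi^^^^^^^^^^

Every step adds ^^ to the front and ^^ to the end of the previous string.
So the next term is ^^·^^^^^^^^bi^^^^^^^^·^^.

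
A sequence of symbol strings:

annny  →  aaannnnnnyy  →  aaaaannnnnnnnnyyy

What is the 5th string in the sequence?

Each string has the form a^{2n-1} n^{3n} y^{n} (n = 1, 2, …).
Setting n = 5 gives 9, 15, 5 characters in each block.

aaaaaaaaannnnnnnnnnnnnnnyyyyy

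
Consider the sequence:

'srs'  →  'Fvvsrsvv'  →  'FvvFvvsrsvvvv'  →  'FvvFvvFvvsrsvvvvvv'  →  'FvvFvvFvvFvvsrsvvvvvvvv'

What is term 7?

FvvFvvFvvFvvFvvFvvsrsvvvvvvvvvvvv

s(k+1) = Fvv·s(k)·vv, so each term gains Fvv as a prefix and vv as a suffix.
From FvvFvvFvvFvvsrsvvvvvvvv, 2 further steps: FvvFvvFvvFvvsrsvvvvvvvv → FvvFvvFvvFvvFvvsrsvvvvvvvvvv → (answer).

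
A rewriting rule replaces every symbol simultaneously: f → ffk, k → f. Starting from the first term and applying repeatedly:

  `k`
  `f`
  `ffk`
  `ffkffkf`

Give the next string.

Apply φ to ffkffkf symbol by symbol: f→ffk, f→ffk, k→f, f→ffk, f→ffk, k→f, f→ffk; joined: ffk ffk f ffk ffk f ffk.

ffkffkfffkffkfffk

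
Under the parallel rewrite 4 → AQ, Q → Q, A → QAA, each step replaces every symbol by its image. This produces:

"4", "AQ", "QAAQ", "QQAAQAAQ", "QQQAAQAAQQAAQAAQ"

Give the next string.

Rewriting the 16 symbols of QQQAAQAAQQAAQAAQ one by one yields Q Q Q QAA QAA Q QAA QAA Q Q QAA QAA Q QAA QAA Q; concatenated:

QQQQAAQAAQQAAQAAQQQAAQAAQQAAQAAQ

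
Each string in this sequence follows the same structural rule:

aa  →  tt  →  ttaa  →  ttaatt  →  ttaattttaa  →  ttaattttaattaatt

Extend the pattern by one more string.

This is a Fibonacci-style word recurrence s(k) = s(k−1)·s(k−2): e.g. tt·aa = ttaa.
So term 7 is ttaattttaattaatt·ttaattttaa.

ttaattttaattaattttaattttaa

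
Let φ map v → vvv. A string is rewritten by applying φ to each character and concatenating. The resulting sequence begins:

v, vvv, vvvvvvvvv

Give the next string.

Rewriting each symbol of vvvvvvvvv: v→vvv, v→vvv, v→vvv, v→vvv, v→vvv, v→vvv, v→vvv, v→vvv, v→vvv, which concatenates to vvv vvv vvv vvv vvv vvv vvv vvv vvv.

vvvvvvvvvvvvvvvvvvvvvvvvvvv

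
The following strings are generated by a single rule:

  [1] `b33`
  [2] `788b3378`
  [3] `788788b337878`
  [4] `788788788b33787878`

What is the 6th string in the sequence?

788788788788788b337878787878

Every step adds 788 to the front and 78 to the end of the previous string.
From 788788788b33787878, 2 further steps: 788788788b33787878 → 788788788788b3378787878 → (answer).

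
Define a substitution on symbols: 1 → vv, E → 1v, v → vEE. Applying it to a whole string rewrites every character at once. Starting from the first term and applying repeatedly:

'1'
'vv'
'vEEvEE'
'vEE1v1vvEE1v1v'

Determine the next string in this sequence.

Applying the rule to each of the 14 symbols of vEE1v1vvEE1v1v gives the pieces vEE 1v 1v vv vEE vv vEE vEE 1v 1v vv vEE vv vEE, which concatenate to the answer.

vEE1v1vvvvEEvvvEEvEE1v1vvvvEEvvvEE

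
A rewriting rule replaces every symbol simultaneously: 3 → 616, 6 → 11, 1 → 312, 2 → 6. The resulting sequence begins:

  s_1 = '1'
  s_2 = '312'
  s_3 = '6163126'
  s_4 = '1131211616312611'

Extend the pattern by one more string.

31231261631263123121131211616312611312312

Replace each of the 16 characters of 1131211616312611 in place — 312 312 616 312 6 312 312 11 312 11 616 312 6 11 312 312 — and concatenate.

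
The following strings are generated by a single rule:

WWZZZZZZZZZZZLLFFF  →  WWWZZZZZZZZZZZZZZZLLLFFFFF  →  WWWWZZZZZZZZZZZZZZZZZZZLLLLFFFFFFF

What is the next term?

WWWWWZZZZZZZZZZZZZZZZZZZZZZZLLLLLFFFFFFFFF

Reading off run lengths: W runs 2, 3, 4; Z runs 11, 15, 19; L runs 2, 3, 4; F runs 3, 5, 7 — each is linear in n, where the shown terms are n = 2, 3, 4.
Setting n = 5 gives 5, 23, 5, 9 characters in each block.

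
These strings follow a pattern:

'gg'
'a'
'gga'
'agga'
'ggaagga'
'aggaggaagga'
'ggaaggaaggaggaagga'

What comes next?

From term 3 onward, concatenate the second-to-last term with the last: gg·a = gga, a·gga = agga, …
The next term joins aggaggaagga and ggaaggaaggaggaagga.

aggaggaaggaggaaggaaggaggaagga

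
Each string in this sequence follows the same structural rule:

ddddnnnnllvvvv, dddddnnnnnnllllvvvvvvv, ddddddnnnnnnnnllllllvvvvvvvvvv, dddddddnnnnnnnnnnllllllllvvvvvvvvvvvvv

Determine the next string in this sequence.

ddddddddnnnnnnnnnnnnllllllllllvvvvvvvvvvvvvvvv

Reading off run lengths: d runs 4, 5, 6, 7; n runs 4, 6, 8, 10; l runs 2, 4, 6, 8; v runs 4, 7, 10, 13 — each is linear in n (n = 1, 2, …).
At n = 5 the blocks have lengths 8, 12, 10, 16.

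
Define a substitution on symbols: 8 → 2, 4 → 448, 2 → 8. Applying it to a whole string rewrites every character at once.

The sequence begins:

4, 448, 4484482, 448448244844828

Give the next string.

4484482448448284484482448448282

Replace each of the 15 characters of 448448244844828 in place — 448 448 2 448 448 2 8 448 448 2 448 448 2 8 2 — and concatenate.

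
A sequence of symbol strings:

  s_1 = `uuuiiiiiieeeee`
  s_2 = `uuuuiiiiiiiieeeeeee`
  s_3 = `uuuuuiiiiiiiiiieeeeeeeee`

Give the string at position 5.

Reading off run lengths: u runs 3, 4, 5; i runs 6, 8, 10; e runs 5, 7, 9 — each is linear in n, where the shown terms are n = 2, 3, 4.
At n = 6 the blocks have lengths 7, 14, 13.

uuuuuuuiiiiiiiiiiiiiieeeeeeeeeeeee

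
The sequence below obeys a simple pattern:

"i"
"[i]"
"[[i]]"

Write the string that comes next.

Each term wraps the previous one in [ on the left and ] on the right.
Applying this once more to [[i]]:

[[[i]]]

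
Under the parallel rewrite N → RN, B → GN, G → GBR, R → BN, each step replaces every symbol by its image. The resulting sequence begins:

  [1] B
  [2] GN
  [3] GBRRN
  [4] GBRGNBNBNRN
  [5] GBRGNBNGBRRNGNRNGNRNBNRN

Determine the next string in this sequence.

GBRGNBNGBRRNGNRNGBRGNBNBNRNGBRRNBNRNGBRRNBNRNGNRNBNRN

φ(GBRGNBNGBRRNGNRNGNRNBNRN) expands symbol-by-symbol to GBR GN BN GBR RN GN RN GBR GN BN BN RN GBR RN BN RN GBR RN BN RN GN RN BN RN; joining the 24 pieces gives the next term.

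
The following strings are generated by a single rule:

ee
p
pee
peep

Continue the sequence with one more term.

From term 3 onward, concatenate the last term with the second-to-last: p·ee = pee, pee·p = peep, …
The next term joins peep and pee.

peeppee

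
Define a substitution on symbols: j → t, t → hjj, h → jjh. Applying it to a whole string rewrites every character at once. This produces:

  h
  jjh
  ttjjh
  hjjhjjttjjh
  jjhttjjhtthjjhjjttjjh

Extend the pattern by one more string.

ttjjhhjjhjjttjjhhjjhjjjjhttjjhtthjjhjjttjjh

Applying the rule to each of the 21 symbols of jjhttjjhtthjjhjjttjjh gives the pieces t t jjh hjj hjj t t jjh hjj hjj jjh t t jjh t t hjj hjj t t jjh, which concatenate to the answer.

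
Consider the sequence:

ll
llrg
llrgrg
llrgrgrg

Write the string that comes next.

Every step adds rg to the end: s(k+1) = s(k)·rg.
One more step from llrgrgrg gives the answer.

llrgrgrgrg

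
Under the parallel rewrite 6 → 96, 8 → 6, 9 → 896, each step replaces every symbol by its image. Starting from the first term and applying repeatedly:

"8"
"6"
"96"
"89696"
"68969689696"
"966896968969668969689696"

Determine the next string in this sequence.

Applying the rule to each of the 24 symbols of 966896968969668969689696 gives the pieces 896 96 96 6 896 96 896 96 6 896 96 896 96 96 6 896 96 896 96 6 896 96 896 96, which concatenate to the answer.

89696966896968969668969689696966896968969668969689696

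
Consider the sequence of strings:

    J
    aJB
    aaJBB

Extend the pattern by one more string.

s(k+1) = a·s(k)·B, so each term gains a as a prefix and B as a suffix.
One more step from aaJBB gives the answer.

aaaJBBB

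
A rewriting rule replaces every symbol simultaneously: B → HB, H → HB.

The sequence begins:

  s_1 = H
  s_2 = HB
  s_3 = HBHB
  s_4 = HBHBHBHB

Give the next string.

HBHBHBHBHBHBHBHB

Rewriting each symbol of HBHBHBHB: H→HB, B→HB, H→HB, B→HB, H→HB, B→HB, H→HB, B→HB, which concatenates to HB HB HB HB HB HB HB HB.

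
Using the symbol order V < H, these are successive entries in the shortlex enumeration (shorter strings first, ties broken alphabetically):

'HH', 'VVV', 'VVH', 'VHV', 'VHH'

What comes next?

HVV

Treat VHH as a base-2 numeral over the given alphabet and add one, carrying through any trailing H's.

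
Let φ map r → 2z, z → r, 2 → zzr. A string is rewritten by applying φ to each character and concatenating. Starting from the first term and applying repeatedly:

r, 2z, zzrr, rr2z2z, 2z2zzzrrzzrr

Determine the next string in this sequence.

zzrrzzrrrr2z2zrr2z2z

Apply φ to 2z2zzzrrzzrr symbol by symbol: 2→zzr, z→r, 2→zzr, z→r, z→r, z→r, r→2z, r→2z, z→r, z→r, r→2z, r→2z; joined: zzr r zzr r r r 2z 2z r r 2z 2z.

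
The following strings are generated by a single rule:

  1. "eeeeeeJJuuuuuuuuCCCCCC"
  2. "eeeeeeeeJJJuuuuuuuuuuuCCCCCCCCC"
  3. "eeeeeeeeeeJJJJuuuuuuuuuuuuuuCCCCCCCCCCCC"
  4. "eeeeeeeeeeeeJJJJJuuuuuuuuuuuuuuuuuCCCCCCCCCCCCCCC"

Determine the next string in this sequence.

eeeeeeeeeeeeeeJJJJJJuuuuuuuuuuuuuuuuuuuuCCCCCCCCCCCCCCCCCC

Each string has the form e^{2n+2} J^{n} u^{3n+2} C^{3n}, where the shown terms are n = 2, 3, 4, 5.
Setting n = 6 gives 14, 6, 20, 18 characters in each block.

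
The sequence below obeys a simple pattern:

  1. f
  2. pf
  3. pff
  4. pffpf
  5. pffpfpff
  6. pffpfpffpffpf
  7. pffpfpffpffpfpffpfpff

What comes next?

pffpfpffpffpfpffpfpffpffpfpffpffpf

Each term (from the third on) is the previous term followed by the one before it: term 3 = pf·f = pff.
So term 8 is pffpfpffpffpfpffpfpff·pffpfpffpffpf.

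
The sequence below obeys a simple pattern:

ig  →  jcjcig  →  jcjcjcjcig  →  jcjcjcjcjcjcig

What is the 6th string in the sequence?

Every step adds jcjc at the front: s(k+1) = jcjc·s(k).
From jcjcjcjcjcjcig, 2 further steps: jcjcjcjcjcjcig → jcjcjcjcjcjcjcjcig → (answer).

jcjcjcjcjcjcjcjcjcjcig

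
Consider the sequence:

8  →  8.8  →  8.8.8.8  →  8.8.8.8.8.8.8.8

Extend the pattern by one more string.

Each string is two copies of the previous one joined by '.'.
So the next term is two copies of 8.8.8.8.8.8.8.8 with '.' between the halves.

8.8.8.8.8.8.8.8.8.8.8.8.8.8.8.8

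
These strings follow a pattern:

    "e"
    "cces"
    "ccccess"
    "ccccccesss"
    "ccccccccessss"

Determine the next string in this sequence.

ccccccccccesssss

Every step adds cc to the front and s to the end of the previous string.
So the next term is cc·ccccccccessss·s.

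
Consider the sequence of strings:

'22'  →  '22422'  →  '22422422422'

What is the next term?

s(k+1) = s(k)·4·s(k) — each term doubles the last with '4' between the halves.
So the next term is two copies of 22422422422 with '4' between the halves.

22422422422422422422422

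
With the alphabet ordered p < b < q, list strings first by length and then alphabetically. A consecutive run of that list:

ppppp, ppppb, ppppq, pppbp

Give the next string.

Find the rightmost character of pppbp below q, bump it to the next letter, and reset everything to its right to p.

pppbb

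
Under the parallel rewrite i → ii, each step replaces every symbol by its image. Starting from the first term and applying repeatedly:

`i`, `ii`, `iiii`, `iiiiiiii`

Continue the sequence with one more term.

iiiiiiiiiiiiiiii

Apply φ to iiiiiiii symbol by symbol: i→ii, i→ii, i→ii, i→ii, i→ii, i→ii, i→ii, i→ii; joined: ii ii ii ii ii ii ii ii.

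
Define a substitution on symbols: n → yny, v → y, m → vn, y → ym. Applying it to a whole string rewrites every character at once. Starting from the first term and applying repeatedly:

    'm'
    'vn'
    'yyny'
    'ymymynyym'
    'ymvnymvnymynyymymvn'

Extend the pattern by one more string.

φ(ymvnymvnymynyymymvn) expands symbol-by-symbol to ym vn y yny ym vn y yny ym vn ym yny ym ym vn ym vn y yny; joining the 19 pieces gives the next term.

ymvnyynyymvnyynyymvnymynyymymvnymvnyyny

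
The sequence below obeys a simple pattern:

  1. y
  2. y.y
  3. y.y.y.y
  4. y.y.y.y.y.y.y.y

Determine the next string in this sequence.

Every step duplicates the string with '.' between the halves.
Doubling y.y.y.y.y.y.y.y with '.' between the halves:

y.y.y.y.y.y.y.y.y.y.y.y.y.y.y.y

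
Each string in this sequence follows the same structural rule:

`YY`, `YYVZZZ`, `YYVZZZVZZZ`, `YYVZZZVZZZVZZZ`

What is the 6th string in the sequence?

YYVZZZVZZZVZZZVZZZVZZZ

Every step adds VZZZ to the end: s(k+1) = s(k)·VZZZ.
From YYVZZZVZZZVZZZ, 2 further steps: YYVZZZVZZZVZZZ → YYVZZZVZZZVZZZVZZZ → (answer).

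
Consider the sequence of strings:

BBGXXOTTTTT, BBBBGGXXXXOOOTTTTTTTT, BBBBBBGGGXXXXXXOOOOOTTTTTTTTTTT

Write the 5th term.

BBBBBBBBBBGGGGGXXXXXXXXXXOOOOOOOOOTTTTTTTTTTTTTTTTT

Term n consists of 2n B's, followed by n G's, followed by 2n X's, followed by 2n-1 O's, followed by 3n+2 T's (n = 1, 2, …).
At n = 5 the blocks have lengths 10, 5, 10, 9, 17.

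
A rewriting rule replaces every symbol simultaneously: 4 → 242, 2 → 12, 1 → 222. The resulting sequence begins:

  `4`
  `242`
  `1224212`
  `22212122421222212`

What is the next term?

121212222122221212242122221212121222212

Applying the rule to each of the 17 symbols of 22212122421222212 gives the pieces 12 12 12 222 12 222 12 12 242 12 222 12 12 12 12 222 12, which concatenate to the answer.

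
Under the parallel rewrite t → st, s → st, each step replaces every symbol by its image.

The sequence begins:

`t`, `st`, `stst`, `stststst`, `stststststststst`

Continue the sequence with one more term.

Applying the rule to each of the 16 symbols of stststststststst gives the pieces st st st st st st st st st st st st st st st st, which concatenate to the answer.

stststststststststststststststst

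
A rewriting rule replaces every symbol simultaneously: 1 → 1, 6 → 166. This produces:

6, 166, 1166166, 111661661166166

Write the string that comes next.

1111661661166166111661661166166

Applying the rule to each of the 15 symbols of 111661661166166 gives the pieces 1 1 1 166 166 1 166 166 1 1 166 166 1 166 166, which concatenate to the answer.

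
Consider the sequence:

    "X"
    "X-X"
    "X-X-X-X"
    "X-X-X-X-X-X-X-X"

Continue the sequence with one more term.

X-X-X-X-X-X-X-X-X-X-X-X-X-X-X-X

s(k+1) = s(k)·-·s(k) — each term doubles the last with '-' between the halves.
One more doubling of X-X-X-X-X-X-X-X gives the answer.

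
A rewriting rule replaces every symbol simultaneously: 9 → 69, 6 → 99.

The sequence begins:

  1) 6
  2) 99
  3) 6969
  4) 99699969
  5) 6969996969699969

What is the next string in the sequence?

Replace each of the 16 characters of 6969996969699969 in place — 99 69 99 69 69 69 99 69 99 69 99 69 69 69 99 69 — and concatenate.

99699969696999699969996969699969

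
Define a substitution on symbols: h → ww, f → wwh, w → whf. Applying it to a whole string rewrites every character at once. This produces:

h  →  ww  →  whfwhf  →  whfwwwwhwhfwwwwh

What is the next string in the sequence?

φ(whfwwwwhwhfwwwwh) expands symbol-by-symbol to whf ww wwh whf whf whf whf ww whf ww wwh whf whf whf whf ww; joining the 16 pieces gives the next term.

whfwwwwhwhfwhfwhfwhfwwwhfwwwwhwhfwhfwhfwhfww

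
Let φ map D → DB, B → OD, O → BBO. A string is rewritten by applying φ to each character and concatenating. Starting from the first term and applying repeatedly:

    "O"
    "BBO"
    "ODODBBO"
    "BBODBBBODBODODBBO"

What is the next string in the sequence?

Applying the rule to each of the 17 symbols of BBODBBBODBODODBBO gives the pieces OD OD BBO DB OD OD OD BBO DB OD BBO DB BBO DB OD OD BBO, which concatenate to the answer.

ODODBBODBODODODBBODBODBBODBBBODBODODBBO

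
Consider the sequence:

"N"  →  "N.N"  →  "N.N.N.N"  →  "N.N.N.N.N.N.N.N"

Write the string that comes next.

Every step duplicates the string with '.' between the halves.
Doubling N.N.N.N.N.N.N.N with '.' between the halves:

N.N.N.N.N.N.N.N.N.N.N.N.N.N.N.N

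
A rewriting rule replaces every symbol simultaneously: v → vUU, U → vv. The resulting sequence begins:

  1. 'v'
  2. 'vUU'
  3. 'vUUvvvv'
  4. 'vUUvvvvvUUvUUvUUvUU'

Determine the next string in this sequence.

vUUvvvvvUUvUUvUUvUUvUUvvvvvUUvvvvvUUvvvvvUUvvvv

φ(vUUvvvvvUUvUUvUUvUU) expands symbol-by-symbol to vUU vv vv vUU vUU vUU vUU vUU vv vv vUU vv vv vUU vv vv vUU vv vv; joining the 19 pieces gives the next term.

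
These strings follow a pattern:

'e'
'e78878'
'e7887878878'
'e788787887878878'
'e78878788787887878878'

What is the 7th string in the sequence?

Each term is the previous one with 78878 appended.
From e78878788787887878878, 2 further steps: e78878788787887878878 → e7887878878788787887878878 → (answer).

e788787887878878788787887878878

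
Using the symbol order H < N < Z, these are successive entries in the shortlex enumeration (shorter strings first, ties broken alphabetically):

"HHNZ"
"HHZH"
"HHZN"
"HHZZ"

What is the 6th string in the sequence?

Advancing 2 positions from HHZZ through HHZZ → HNHH reaches term 6.

HNHN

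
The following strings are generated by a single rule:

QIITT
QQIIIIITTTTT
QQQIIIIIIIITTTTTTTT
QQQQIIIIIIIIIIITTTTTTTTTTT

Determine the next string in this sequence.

Reading off run lengths: Q runs 1, 2, 3, 4; I runs 2, 5, 8, 11; T runs 2, 5, 8, 11 — each is linear in n (n = 1, 2, …).
Setting n = 5 gives 5, 14, 14 characters in each block.

QQQQQIIIIIIIIIIIIIITTTTTTTTTTTTTT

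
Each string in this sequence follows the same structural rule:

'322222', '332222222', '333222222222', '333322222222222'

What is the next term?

Reading off run lengths: 3 runs 1, 2, 3, 4; 2 runs 5, 7, 9, 11 — each is linear in n, where the shown terms are n = 2, 3, 4, 5.
For the next term, n = 6, so the run lengths are 5, 13.

333332222222222222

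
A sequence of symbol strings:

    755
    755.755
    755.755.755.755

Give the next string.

Every step duplicates the string with '.' between the halves.
One more doubling of 755.755.755.755 gives the answer.

755.755.755.755.755.755.755.755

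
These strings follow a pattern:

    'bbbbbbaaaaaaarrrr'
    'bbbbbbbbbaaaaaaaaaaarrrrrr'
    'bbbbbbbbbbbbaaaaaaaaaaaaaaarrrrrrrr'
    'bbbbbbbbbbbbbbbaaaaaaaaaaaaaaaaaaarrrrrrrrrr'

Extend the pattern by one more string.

Each string has the form b^{3n} a^{4n-1} r^{2n}, where the shown terms are n = 2, 3, 4, 5.
Setting n = 6 gives 18, 23, 12 characters in each block.

bbbbbbbbbbbbbbbbbbaaaaaaaaaaaaaaaaaaaaaaarrrrrrrrrrrr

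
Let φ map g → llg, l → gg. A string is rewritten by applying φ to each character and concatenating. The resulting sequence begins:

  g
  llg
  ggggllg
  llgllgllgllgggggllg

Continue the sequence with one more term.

φ(llgllgllgllgggggllg) expands symbol-by-symbol to gg gg llg gg gg llg gg gg llg gg gg llg llg llg llg llg gg gg llg; joining the 19 pieces gives the next term.

ggggllgggggllgggggllgggggllgllgllgllgllgggggllg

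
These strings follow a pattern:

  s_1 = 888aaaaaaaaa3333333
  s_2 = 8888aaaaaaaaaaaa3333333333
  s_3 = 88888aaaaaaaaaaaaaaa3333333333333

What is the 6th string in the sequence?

Term n consists of n 8's, followed by 3n a's, followed by 3n-2 3's, where the shown terms are n = 3, 4, 5.
For term 6, n = 8, so the run lengths are 8, 24, 22.

88888888aaaaaaaaaaaaaaaaaaaaaaaa3333333333333333333333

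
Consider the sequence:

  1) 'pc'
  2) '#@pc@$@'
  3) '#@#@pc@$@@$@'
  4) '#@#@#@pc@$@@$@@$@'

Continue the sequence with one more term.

Each term wraps the previous one in #@ on the left and @$@ on the right.
So the next term is #@·#@#@#@pc@$@@$@@$@·@$@.

#@#@#@#@pc@$@@$@@$@@$@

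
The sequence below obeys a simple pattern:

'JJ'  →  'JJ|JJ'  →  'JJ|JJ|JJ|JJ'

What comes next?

JJ|JJ|JJ|JJ|JJ|JJ|JJ|JJ

Every step duplicates the string with '|' between the halves.
So the next term is two copies of JJ|JJ|JJ|JJ with '|' between the halves.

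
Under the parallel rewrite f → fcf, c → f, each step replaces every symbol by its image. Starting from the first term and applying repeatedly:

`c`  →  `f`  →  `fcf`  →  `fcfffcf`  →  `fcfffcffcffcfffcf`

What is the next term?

Replace each of the 17 characters of fcfffcffcffcfffcf in place — fcf f fcf fcf fcf f fcf fcf f fcf fcf f fcf fcf fcf f fcf — and concatenate.

fcfffcffcffcfffcffcfffcffcfffcffcffcfffcf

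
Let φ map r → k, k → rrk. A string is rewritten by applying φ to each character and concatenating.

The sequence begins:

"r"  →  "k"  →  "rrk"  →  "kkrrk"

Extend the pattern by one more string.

Rewriting each symbol of kkrrk: k→rrk, k→rrk, r→k, r→k, k→rrk, which concatenates to rrk rrk k k rrk.

rrkrrkkkrrk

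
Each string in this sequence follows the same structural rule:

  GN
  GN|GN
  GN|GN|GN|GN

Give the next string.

Each string is two copies of the previous one joined by '|'.
Doubling GN|GN|GN|GN with '|' between the halves:

GN|GN|GN|GN|GN|GN|GN|GN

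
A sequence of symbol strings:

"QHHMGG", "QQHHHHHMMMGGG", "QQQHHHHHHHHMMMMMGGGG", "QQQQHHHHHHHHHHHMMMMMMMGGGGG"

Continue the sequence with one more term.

QQQQQHHHHHHHHHHHHHHMMMMMMMMMGGGGGG

Reading off run lengths: Q runs 1, 2, 3, 4; H runs 2, 5, 8, 11; M runs 1, 3, 5, 7; G runs 2, 3, 4, 5 — each is linear in n (n = 1, 2, …).
Setting n = 5 gives 5, 14, 9, 6 characters in each block.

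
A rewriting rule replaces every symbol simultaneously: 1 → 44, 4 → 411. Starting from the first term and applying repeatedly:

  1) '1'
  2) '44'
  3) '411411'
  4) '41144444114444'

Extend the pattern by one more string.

φ(41144444114444) expands symbol-by-symbol to 411 44 44 411 411 411 411 411 44 44 411 411 411 411; joining the 14 pieces gives the next term.

41144444114114114114114444411411411411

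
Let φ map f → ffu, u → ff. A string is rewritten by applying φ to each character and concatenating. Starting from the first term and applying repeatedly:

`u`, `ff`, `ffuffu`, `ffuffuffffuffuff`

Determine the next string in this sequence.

ffuffuffffuffuffffuffuffuffuffffuffuffffuffu

Replace each of the 16 characters of ffuffuffffuffuff in place — ffu ffu ff ffu ffu ff ffu ffu ffu ffu ff ffu ffu ff ffu ffu — and concatenate.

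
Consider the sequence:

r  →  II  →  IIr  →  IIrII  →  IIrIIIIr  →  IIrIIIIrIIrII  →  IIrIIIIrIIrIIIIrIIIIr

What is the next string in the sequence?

IIrIIIIrIIrIIIIrIIIIrIIrIIIIrIIrII

From term 3 onward, concatenate the last term with the second-to-last: II·r = IIr, IIr·II = IIrII, …
The next term joins IIrIIIIrIIrIIIIrIIIIr and IIrIIIIrIIrII.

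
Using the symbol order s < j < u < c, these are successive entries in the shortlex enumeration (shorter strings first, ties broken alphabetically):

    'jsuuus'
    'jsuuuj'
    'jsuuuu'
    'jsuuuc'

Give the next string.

jsuucs

Find the rightmost character of jsuuuc below c, bump it to the next letter, and reset everything to its right to s.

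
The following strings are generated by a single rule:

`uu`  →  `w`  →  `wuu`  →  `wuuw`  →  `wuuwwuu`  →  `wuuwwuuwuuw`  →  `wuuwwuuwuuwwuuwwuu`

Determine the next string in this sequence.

Each term (from the third on) is the previous term followed by the one before it: term 3 = w·uu = wuu.
Continuing: wuuwwuuwuuwwuuwwuu · wuuwwuuwuuw gives term 8.

wuuwwuuwuuwwuuwwuuwuuwwuuwuuw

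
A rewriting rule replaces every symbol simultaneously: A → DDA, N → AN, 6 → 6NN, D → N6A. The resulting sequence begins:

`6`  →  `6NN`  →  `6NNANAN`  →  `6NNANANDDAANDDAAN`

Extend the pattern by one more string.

Replace each of the 17 characters of 6NNANANDDAANDDAAN in place — 6NN AN AN DDA AN DDA AN N6A N6A DDA DDA AN N6A N6A DDA DDA AN — and concatenate.

6NNANANDDAANDDAANN6AN6ADDADDAANN6AN6ADDADDAAN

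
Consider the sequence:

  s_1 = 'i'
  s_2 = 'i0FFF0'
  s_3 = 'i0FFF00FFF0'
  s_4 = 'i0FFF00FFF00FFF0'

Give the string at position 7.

Each term is the previous one with 0FFF0 appended.
From i0FFF00FFF00FFF0, 3 further steps: i0FFF00FFF00FFF0 → i0FFF00FFF00FFF00FFF0 → i0FFF00FFF00FFF00FFF00FFF0 → (answer).

i0FFF00FFF00FFF00FFF00FFF00FFF0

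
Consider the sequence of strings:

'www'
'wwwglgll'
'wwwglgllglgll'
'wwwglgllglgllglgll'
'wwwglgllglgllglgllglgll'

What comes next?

wwwglgllglgllglgllglgllglgll

Every step adds glgll to the end: s(k+1) = s(k)·glgll.
So the next term is wwwglgllglgllglgllglgll·glgll.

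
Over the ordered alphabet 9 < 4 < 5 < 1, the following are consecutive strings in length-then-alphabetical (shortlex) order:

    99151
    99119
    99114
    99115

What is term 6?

Continuing the enumeration 2 steps past 99115: 99115 → 99111 → (answer).

94999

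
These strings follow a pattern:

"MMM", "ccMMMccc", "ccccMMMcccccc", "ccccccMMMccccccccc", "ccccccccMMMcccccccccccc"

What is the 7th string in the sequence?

ccccccccccccMMMcccccccccccccccccc

Each term wraps the previous one in cc on the left and ccc on the right.
From ccccccccMMMcccccccccccc, 2 further steps: ccccccccMMMcccccccccccc → ccccccccccMMMccccccccccccccc → (answer).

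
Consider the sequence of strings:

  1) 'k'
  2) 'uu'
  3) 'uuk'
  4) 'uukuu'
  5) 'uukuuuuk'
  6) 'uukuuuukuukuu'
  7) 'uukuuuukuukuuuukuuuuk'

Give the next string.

uukuuuukuukuuuukuuuukuukuuuukuukuu

Each term (from the third on) is the previous term followed by the one before it: term 3 = uu·k = uuk.
Continuing: uukuuuukuukuuuukuuuuk · uukuuuukuukuu gives term 8.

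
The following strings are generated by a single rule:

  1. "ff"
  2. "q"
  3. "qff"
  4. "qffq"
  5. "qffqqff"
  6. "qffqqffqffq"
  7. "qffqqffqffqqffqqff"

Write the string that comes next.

This is a Fibonacci-style word recurrence s(k) = s(k−1)·s(k−2): e.g. q·ff = qff.
So term 8 is qffqqffqffqqffqqff·qffqqffqffq.

qffqqffqffqqffqqffqffqqffqffq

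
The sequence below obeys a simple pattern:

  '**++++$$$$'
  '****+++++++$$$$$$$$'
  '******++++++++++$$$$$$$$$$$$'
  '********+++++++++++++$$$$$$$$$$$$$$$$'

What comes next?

The n-th term is 2n *'s then 3n+1 +'s then 4n $'s (n = 1, 2, …).
For the next term, n = 5, so the run lengths are 10, 16, 20.

**********++++++++++++++++$$$$$$$$$$$$$$$$$$$$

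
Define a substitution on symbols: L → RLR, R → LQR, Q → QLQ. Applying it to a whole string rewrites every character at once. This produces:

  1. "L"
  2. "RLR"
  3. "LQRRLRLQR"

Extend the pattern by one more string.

Apply φ to LQRRLRLQR symbol by symbol: L→RLR, Q→QLQ, R→LQR, R→LQR, L→RLR, R→LQR, L→RLR, Q→QLQ, R→LQR; joined: RLR QLQ LQR LQR RLR LQR RLR QLQ LQR.

RLRQLQLQRLQRRLRLQRRLRQLQLQR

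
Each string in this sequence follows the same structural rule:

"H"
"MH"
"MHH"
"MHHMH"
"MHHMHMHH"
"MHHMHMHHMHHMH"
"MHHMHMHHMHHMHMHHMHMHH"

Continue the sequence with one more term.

Each term (from the third on) is the previous term followed by the one before it: term 3 = MH·H = MHH.
The next term joins MHHMHMHHMHHMHMHHMHMHH and MHHMHMHHMHHMH.

MHHMHMHHMHHMHMHHMHMHHMHHMHMHHMHHMH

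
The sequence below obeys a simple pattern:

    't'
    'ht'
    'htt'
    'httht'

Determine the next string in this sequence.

htththtt

This is a Fibonacci-style word recurrence s(k) = s(k−1)·s(k−2): e.g. ht·t = htt.
Continuing: httht · htt gives term 5.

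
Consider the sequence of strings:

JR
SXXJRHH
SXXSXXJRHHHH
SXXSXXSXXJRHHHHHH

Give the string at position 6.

s(k+1) = SXX·s(k)·HH, so each term gains SXX as a prefix and HH as a suffix.
From SXXSXXSXXJRHHHHHH, 2 further steps: SXXSXXSXXJRHHHHHH → SXXSXXSXXSXXJRHHHHHHHH → (answer).

SXXSXXSXXSXXSXXJRHHHHHHHHHH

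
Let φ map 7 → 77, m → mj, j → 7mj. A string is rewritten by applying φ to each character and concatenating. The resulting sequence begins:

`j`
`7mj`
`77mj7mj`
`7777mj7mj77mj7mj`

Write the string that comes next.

Rewriting the 16 symbols of 7777mj7mj77mj7mj one by one yields 77 77 77 77 mj 7mj 77 mj 7mj 77 77 mj 7mj 77 mj 7mj; concatenated:

77777777mj7mj77mj7mj7777mj7mj77mj7mj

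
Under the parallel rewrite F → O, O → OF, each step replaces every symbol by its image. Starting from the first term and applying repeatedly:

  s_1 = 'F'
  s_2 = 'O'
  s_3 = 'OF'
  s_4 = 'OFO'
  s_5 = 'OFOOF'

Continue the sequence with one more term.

Rewriting each symbol of OFOOF: O→OF, F→O, O→OF, O→OF, F→O, which concatenates to OF O OF OF O.

OFOOFOFO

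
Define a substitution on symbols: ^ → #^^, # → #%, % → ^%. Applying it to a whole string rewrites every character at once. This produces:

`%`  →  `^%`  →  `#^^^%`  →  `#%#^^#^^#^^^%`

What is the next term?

#%^%#%#^^#^^#%#^^#^^#%#^^#^^#^^^%

Applying the rule to each of the 13 symbols of #%#^^#^^#^^^% gives the pieces #% ^% #% #^^ #^^ #% #^^ #^^ #% #^^ #^^ #^^ ^%, which concatenate to the answer.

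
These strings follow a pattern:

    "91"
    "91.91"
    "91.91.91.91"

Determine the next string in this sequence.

Each string is two copies of the previous one joined by '.'.
Doubling 91.91.91.91 with '.' between the halves:

91.91.91.91.91.91.91.91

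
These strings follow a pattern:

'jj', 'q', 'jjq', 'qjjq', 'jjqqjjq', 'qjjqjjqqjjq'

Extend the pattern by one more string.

From term 3 onward, concatenate the second-to-last term with the last: jj·q = jjq, q·jjq = qjjq, …
The next term joins jjqqjjq and qjjqjjqqjjq.

jjqqjjqqjjqjjqqjjq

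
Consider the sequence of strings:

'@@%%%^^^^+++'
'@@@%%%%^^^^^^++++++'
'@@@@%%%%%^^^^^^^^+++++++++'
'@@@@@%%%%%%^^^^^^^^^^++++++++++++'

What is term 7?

Reading off run lengths: @ runs 2, 3, 4, 5; % runs 3, 4, 5, 6; ^ runs 4, 6, 8, 10; + runs 3, 6, 9, 12 — each is linear in n (n = 1, 2, …).
At n = 7 the blocks have lengths 8, 9, 16, 21.

@@@@@@@@%%%%%%%%%^^^^^^^^^^^^^^^^+++++++++++++++++++++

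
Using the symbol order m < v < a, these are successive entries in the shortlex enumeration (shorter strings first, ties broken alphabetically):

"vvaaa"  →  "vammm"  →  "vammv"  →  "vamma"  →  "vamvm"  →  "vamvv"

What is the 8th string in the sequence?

vamam

Advancing 2 positions from vamvv through vamvv → vamva reaches term 8.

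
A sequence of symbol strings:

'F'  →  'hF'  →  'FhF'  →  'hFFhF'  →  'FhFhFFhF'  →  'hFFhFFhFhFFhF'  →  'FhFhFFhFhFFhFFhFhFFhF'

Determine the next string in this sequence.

This is a Fibonacci-style word recurrence s(k) = s(k−2)·s(k−1): e.g. F·hF = FhF.
Continuing: hFFhFFhFhFFhF · FhFhFFhFhFFhFFhFhFFhF gives term 8.

hFFhFFhFhFFhFFhFhFFhFhFFhFFhFhFFhF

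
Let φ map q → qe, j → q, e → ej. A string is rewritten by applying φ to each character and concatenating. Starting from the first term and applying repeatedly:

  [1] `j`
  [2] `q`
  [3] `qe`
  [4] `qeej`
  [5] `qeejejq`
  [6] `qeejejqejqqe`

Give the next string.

qeejejqejqqeejqqeqeej

Rewriting each symbol of qeejejqejqqe: q→qe, e→ej, e→ej, j→q, e→ej, j→q, q→qe, e→ej, j→q, q→qe, q→qe, e→ej, which concatenates to qe ej ej q ej q qe ej q qe qe ej.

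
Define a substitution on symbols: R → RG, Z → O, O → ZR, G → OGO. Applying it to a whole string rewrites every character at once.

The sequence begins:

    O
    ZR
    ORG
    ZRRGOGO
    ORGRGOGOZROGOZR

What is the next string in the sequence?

Applying the rule to each of the 15 symbols of ORGRGOGOZROGOZR gives the pieces ZR RG OGO RG OGO ZR OGO ZR O RG ZR OGO ZR O RG, which concatenate to the answer.

ZRRGOGORGOGOZROGOZRORGZROGOZRORG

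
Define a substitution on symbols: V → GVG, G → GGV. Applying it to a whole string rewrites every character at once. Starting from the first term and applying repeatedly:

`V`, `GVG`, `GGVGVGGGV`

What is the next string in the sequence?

GGVGGVGVGGGVGVGGGVGGVGGVGVG

Rewriting each symbol of GGVGVGGGV: G→GGV, G→GGV, V→GVG, G→GGV, V→GVG, G→GGV, G→GGV, G→GGV, V→GVG, which concatenates to GGV GGV GVG GGV GVG GGV GGV GGV GVG.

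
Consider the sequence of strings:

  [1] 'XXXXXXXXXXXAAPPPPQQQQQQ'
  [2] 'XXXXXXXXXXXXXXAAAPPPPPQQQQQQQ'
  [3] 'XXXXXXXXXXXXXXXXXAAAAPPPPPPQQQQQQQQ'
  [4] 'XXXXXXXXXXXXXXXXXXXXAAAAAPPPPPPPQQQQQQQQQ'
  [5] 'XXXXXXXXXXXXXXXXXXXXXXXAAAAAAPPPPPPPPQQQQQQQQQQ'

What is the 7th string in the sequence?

XXXXXXXXXXXXXXXXXXXXXXXXXXXXXAAAAAAAAPPPPPPPPPPQQQQQQQQQQQQ

Term n consists of 3n+2 X's, followed by n-1 A's, followed by n+1 P's, followed by n+3 Q's, where the shown terms are n = 3, 4, 5, 6, 7.
Setting n = 9 gives 29, 8, 10, 12 characters in each block.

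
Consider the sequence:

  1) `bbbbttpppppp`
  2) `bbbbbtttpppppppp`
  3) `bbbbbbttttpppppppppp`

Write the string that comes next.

Reading off run lengths: b runs 4, 5, 6; t runs 2, 3, 4; p runs 6, 8, 10 — each is linear in n, where the shown terms are n = 3, 4, 5.
For the next term, n = 6, so the run lengths are 7, 5, 12.

bbbbbbbtttttpppppppppppp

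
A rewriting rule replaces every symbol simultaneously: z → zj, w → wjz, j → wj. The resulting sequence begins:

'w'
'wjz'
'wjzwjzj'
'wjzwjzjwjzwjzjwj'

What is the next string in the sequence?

wjzwjzjwjzwjzjwjwjzwjzjwjzwjzjwjwjzwj

Replace each of the 16 characters of wjzwjzjwjzwjzjwj in place — wjz wj zj wjz wj zj wj wjz wj zj wjz wj zj wj wjz wj — and concatenate.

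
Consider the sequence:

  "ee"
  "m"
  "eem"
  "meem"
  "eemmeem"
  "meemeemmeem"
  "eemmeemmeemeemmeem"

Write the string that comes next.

Each term (from the third on) is the two preceding terms concatenated in order: term 3 = ee·m = eem.
The next term joins meemeemmeem and eemmeemmeemeemmeem.

meemeemmeemeemmeemmeemeemmeem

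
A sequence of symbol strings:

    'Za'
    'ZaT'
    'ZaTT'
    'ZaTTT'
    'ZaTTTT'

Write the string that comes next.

ZaTTTTT

Every step adds T to the end: s(k+1) = s(k)·T.
So the next term is ZaTTTT·T.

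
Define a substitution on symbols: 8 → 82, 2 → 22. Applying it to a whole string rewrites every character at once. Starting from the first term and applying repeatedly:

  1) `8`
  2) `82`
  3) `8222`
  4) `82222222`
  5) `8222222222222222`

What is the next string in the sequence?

Rewriting the 16 symbols of 8222222222222222 one by one yields 82 22 22 22 22 22 22 22 22 22 22 22 22 22 22 22; concatenated:

82222222222222222222222222222222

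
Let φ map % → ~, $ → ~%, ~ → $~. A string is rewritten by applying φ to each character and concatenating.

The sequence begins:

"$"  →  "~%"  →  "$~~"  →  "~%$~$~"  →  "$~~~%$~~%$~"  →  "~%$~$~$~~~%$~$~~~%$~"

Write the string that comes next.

Replace each of the 20 characters of ~%$~$~$~~~%$~$~~~%$~ in place — $~ ~ ~% $~ ~% $~ ~% $~ $~ $~ ~ ~% $~ ~% $~ $~ $~ ~ ~% $~ — and concatenate.

$~~~%$~~%$~~%$~$~$~~~%$~~%$~$~$~~~%$~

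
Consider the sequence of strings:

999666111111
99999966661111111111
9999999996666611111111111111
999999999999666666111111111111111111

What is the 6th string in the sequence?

9999999999999999996666666611111111111111111111111111

Term n consists of 3n 9's, followed by n+2 6's, followed by 4n+2 1's (n = 1, 2, …).
For term 6, n = 6, so the run lengths are 18, 8, 26.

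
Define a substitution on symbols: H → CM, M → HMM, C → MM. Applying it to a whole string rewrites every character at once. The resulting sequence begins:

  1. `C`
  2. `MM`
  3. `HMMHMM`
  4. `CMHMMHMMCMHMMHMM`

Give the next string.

φ(CMHMMHMMCMHMMHMM) expands symbol-by-symbol to MM HMM CM HMM HMM CM HMM HMM MM HMM CM HMM HMM CM HMM HMM; joining the 16 pieces gives the next term.

MMHMMCMHMMHMMCMHMMHMMMMHMMCMHMMHMMCMHMMHMM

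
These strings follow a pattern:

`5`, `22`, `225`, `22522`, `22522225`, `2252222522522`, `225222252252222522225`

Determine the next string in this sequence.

2252222522522225222252252222522522

This is a Fibonacci-style word recurrence s(k) = s(k−1)·s(k−2): e.g. 22·5 = 225.
The next term joins 225222252252222522225 and 2252222522522.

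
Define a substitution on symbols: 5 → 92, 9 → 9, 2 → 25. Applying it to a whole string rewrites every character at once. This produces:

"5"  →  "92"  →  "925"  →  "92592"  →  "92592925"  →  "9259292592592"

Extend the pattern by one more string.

925929259259292592925

φ(9259292592592) expands symbol-by-symbol to 9 25 92 9 25 9 25 92 9 25 92 9 25; joining the 13 pieces gives the next term.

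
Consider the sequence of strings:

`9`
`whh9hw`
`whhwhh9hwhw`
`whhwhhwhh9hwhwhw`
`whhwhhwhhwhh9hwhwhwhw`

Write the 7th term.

whhwhhwhhwhhwhhwhh9hwhwhwhwhwhw

Every step adds whh to the front and hw to the end of the previous string.
From whhwhhwhhwhh9hwhwhwhw, 2 further steps: whhwhhwhhwhh9hwhwhwhw → whhwhhwhhwhhwhh9hwhwhwhwhw → (answer).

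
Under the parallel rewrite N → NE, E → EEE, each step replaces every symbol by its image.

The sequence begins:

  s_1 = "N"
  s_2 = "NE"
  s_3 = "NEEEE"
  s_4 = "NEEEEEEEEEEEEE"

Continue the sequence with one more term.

φ(NEEEEEEEEEEEEE) expands symbol-by-symbol to NE EEE EEE EEE EEE EEE EEE EEE EEE EEE EEE EEE EEE EEE; joining the 14 pieces gives the next term.

NEEEEEEEEEEEEEEEEEEEEEEEEEEEEEEEEEEEEEEEE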